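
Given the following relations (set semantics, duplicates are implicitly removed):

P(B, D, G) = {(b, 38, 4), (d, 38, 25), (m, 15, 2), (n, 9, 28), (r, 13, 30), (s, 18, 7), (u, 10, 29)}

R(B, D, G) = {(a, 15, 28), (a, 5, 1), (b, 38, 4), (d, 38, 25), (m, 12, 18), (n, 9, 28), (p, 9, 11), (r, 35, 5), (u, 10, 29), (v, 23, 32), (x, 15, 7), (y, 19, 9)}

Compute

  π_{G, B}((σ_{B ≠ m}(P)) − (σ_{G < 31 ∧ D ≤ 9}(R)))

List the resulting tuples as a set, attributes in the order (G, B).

{(25, d), (29, u), (30, r), (4, b), (7, s)}

Selection B ≠ m: {(b, 38, 4), (d, 38, 25), (n, 9, 28), (r, 13, 30), (s, 18, 7), (u, 10, 29)}
Selection G < 31 ∧ D ≤ 9: {(a, 5, 1), (n, 9, 28), (p, 9, 11)}
Difference: {(b, 38, 4), (d, 38, 25), (n, 9, 28), (r, 13, 30), (s, 18, 7), (u, 10, 29)} with {(a, 5, 1), (n, 9, 28), (p, 9, 11)} → {(b, 38, 4), (d, 38, 25), (r, 13, 30), (s, 18, 7), (u, 10, 29)}
Keep only column(s) G, B: {(25, d), (29, u), (30, r), (4, b), (7, s)}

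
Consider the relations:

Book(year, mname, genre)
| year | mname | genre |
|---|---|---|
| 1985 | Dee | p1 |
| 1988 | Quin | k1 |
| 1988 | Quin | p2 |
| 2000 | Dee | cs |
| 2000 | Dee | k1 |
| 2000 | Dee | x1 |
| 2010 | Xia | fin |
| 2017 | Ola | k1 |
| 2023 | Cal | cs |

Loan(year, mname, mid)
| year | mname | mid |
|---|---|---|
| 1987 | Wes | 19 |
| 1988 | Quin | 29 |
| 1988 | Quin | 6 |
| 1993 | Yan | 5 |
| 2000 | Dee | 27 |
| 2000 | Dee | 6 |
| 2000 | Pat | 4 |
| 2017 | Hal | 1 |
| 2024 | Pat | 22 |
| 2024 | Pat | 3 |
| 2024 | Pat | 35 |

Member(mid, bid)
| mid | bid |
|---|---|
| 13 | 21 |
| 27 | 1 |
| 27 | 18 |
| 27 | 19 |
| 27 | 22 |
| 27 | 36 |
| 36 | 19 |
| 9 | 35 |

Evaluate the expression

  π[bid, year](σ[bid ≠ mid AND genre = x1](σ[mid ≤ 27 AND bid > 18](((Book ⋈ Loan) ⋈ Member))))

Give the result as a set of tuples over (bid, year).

Joining Book and Loan on year, mname yields {(1988, Quin, k1, 29), (1988, Quin, k1, 6), (1988, Quin, p2, 29), (1988, Quin, p2, 6), (2000, Dee, cs, 27), (2000, Dee, cs, 6), (2000, Dee, k1, 27), (2000, Dee, k1, 6), (2000, Dee, x1, 27), (2000, Dee, x1, 6)}.
Joining (Book ⋈ Loan) and Member on mid yields {(2000, Dee, cs, 27, 1), (2000, Dee, cs, 27, 18), (2000, Dee, cs, 27, 19), (2000, Dee, cs, 27, 22), (2000, Dee, cs, 27, 36), (2000, Dee, k1, 27, 1), (2000, Dee, k1, 27, 18), (2000, Dee, k1, 27, 19), (2000, Dee, k1, 27, 22), (2000, Dee, k1, 27, 36), (2000, Dee, x1, 27, 1), (2000, Dee, x1, 27, 18), (2000, Dee, x1, 27, 19), (2000, Dee, x1, 27, 22), (2000, Dee, x1, 27, 36)}.
Apply σ_{mid ≤ 27 AND bid > 18}; surviving tuples: {(2000, Dee, cs, 27, 19), (2000, Dee, cs, 27, 22), (2000, Dee, cs, 27, 36), (2000, Dee, k1, 27, 19), (2000, Dee, k1, 27, 22), (2000, Dee, k1, 27, 36), (2000, Dee, x1, 27, 19), (2000, Dee, x1, 27, 22), (2000, Dee, x1, 27, 36)}
Apply σ_{bid ≠ mid AND genre = x1}; surviving tuples: {(2000, Dee, x1, 27, 19), (2000, Dee, x1, 27, 22), (2000, Dee, x1, 27, 36)}
π[bid, year]: project onto (bid, year) → {(19, 2000), (22, 2000), (36, 2000)}

{(19, 2000), (22, 2000), (36, 2000)}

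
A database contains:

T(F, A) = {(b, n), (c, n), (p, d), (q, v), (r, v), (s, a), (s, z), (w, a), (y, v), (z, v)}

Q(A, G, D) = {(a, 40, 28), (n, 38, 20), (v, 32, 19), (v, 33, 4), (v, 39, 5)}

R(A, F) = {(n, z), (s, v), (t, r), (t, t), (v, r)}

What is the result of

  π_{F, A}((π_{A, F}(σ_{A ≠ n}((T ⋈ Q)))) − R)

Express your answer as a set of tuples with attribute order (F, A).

Natural join on A: {(b, n, 38, 20), (c, n, 38, 20), (q, v, 32, 19), (q, v, 33, 4), (q, v, 39, 5), (r, v, 32, 19), (r, v, 33, 4), (r, v, 39, 5), (s, a, 40, 28), (w, a, 40, 28), (y, v, 32, 19), (y, v, 33, 4), (y, v, 39, 5), (z, v, 32, 19), (z, v, 33, 4), (z, v, 39, 5)}
σ[A ≠ n]: keep tuples satisfying A ≠ n → {(q, v, 32, 19), (q, v, 33, 4), (q, v, 39, 5), (r, v, 32, 19), (r, v, 33, 4), (r, v, 39, 5), (s, a, 40, 28), (w, a, 40, 28), (y, v, 32, 19), (y, v, 33, 4), (y, v, 39, 5), (z, v, 32, 19), (z, v, 33, 4), (z, v, 39, 5)}
Projecting to A, F (8 duplicate(s) eliminated): {(a, s), (a, w), (v, q), (v, r), (v, y), (v, z)}
Set difference of the two operands is {(a, s), (a, w), (v, q), (v, y), (v, z)}.
Projecting to F, A: {(q, v), (s, a), (w, a), (y, v), (z, v)}

{(q, v), (s, a), (w, a), (y, v), (z, v)}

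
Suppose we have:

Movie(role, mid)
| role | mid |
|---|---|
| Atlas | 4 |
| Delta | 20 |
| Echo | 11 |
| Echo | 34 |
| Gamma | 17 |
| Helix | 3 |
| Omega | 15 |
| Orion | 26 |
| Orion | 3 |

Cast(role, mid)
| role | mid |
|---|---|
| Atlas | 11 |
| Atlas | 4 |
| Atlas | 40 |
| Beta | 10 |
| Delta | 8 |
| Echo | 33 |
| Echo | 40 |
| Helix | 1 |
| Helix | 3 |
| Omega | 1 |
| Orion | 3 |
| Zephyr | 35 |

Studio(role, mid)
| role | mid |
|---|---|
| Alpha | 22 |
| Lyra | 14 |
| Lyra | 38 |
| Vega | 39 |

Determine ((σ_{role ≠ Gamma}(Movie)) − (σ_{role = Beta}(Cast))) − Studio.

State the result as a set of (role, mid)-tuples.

Filtering on role ≠ Gamma leaves {(Atlas, 4), (Delta, 20), (Echo, 11), (Echo, 34), (Helix, 3), (Omega, 15), (Orion, 26), (Orion, 3)}.
Filtering on role = Beta leaves {(Beta, 10)}.
Set difference of the two operands is {(Atlas, 4), (Delta, 20), (Echo, 11), (Echo, 34), (Helix, 3), (Omega, 15), (Orion, 26), (Orion, 3)}.
Set difference of the two operands is {(Atlas, 4), (Delta, 20), (Echo, 11), (Echo, 34), (Helix, 3), (Omega, 15), (Orion, 26), (Orion, 3)}.

{(Atlas, 4), (Delta, 20), (Echo, 11), (Echo, 34), (Helix, 3), (Omega, 15), (Orion, 26), (Orion, 3)}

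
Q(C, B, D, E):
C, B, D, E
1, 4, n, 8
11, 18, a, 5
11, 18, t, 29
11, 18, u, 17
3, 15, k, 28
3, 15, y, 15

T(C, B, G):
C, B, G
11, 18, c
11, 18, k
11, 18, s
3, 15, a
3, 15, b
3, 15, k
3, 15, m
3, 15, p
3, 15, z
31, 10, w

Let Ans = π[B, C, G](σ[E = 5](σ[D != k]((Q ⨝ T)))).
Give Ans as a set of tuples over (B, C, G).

Q ⋈ T (natural join on C, B): {(11, 18, a, 5, c), (11, 18, a, 5, k), (11, 18, a, 5, s), (11, 18, t, 29, c), (11, 18, t, 29, k), (11, 18, t, 29, s), (11, 18, u, 17, c), (11, 18, u, 17, k), (11, 18, u, 17, s), (3, 15, k, 28, a), (3, 15, k, 28, b), (3, 15, k, 28, k), (3, 15, k, 28, m), (3, 15, k, 28, p), (3, 15, k, 28, z), (3, 15, y, 15, a), (3, 15, y, 15, b), (3, 15, y, 15, k), (3, 15, y, 15, m), (3, 15, y, 15, p), (3, 15, y, 15, z)}
σ[D != k]: keep tuples satisfying D != k → {(11, 18, a, 5, c), (11, 18, a, 5, k), (11, 18, a, 5, s), (11, 18, t, 29, c), (11, 18, t, 29, k), (11, 18, t, 29, s), (11, 18, u, 17, c), (11, 18, u, 17, k), (11, 18, u, 17, s), (3, 15, y, 15, a), (3, 15, y, 15, b), (3, 15, y, 15, k), (3, 15, y, 15, m), (3, 15, y, 15, p), (3, 15, y, 15, z)}
σ[E = 5]: keep tuples satisfying E = 5 → {(11, 18, a, 5, c), (11, 18, a, 5, k), (11, 18, a, 5, s)}
π_{B, C, G} gives {(18, 11, c), (18, 11, k), (18, 11, s)}.

{(18, 11, c), (18, 11, k), (18, 11, s)}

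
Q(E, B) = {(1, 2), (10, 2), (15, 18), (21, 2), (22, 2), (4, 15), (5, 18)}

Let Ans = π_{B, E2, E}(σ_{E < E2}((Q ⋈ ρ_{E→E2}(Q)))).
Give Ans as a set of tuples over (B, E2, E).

ρ[E→E2]: schema becomes (E2, B); tuples unchanged.
Natural join on B: {(1, 2, 1), (1, 2, 10), (1, 2, 21), (1, 2, 22), (10, 2, 1), (10, 2, 10), (10, 2, 21), (10, 2, 22), (15, 18, 15), (15, 18, 5), (21, 2, 1), (21, 2, 10), (21, 2, 21), (21, 2, 22), (22, 2, 1), (22, 2, 10), (22, 2, 21), (22, 2, 22), (4, 15, 4), (5, 18, 15), (5, 18, 5)}
σ[E < E2]: keep tuples satisfying E < E2 → {(1, 2, 10), (1, 2, 21), (1, 2, 22), (10, 2, 21), (10, 2, 22), (21, 2, 22), (5, 18, 15)}
π[B, E2, E]: project onto (B, E2, E) → {(18, 15, 5), (2, 10, 1), (2, 21, 1), (2, 21, 10), (2, 22, 1), (2, 22, 10), (2, 22, 21)}

{(18, 15, 5), (2, 10, 1), (2, 21, 1), (2, 21, 10), (2, 22, 1), (2, 22, 10), (2, 22, 21)}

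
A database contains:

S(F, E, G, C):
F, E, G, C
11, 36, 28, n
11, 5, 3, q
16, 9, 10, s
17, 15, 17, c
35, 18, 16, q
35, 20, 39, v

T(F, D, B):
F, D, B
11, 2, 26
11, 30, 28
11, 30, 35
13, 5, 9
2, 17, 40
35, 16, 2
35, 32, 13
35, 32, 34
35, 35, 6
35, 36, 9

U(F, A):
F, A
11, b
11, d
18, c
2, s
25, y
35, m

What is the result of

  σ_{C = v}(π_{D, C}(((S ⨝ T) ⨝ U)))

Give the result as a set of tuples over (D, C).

{(16, v), (32, v), (35, v), (36, v)}

Joining S and T on F yields {(11, 36, 28, n, 2, 26), (11, 36, 28, n, 30, 28), (11, 36, 28, n, 30, 35), (11, 5, 3, q, 2, 26), (11, 5, 3, q, 30, 28), (11, 5, 3, q, 30, 35), (35, 18, 16, q, 16, 2), (35, 18, 16, q, 32, 13), (35, 18, 16, q, 32, 34), (35, 18, 16, q, 35, 6), (35, 18, 16, q, 36, 9), (35, 20, 39, v, 16, 2), (35, 20, 39, v, 32, 13), (35, 20, 39, v, 32, 34), (35, 20, 39, v, 35, 6), (35, 20, 39, v, 36, 9)}.
Joining (S ⨝ T) and U on F yields {(11, 36, 28, n, 2, 26, b), (11, 36, 28, n, 2, 26, d), (11, 36, 28, n, 30, 28, b), (11, 36, 28, n, 30, 28, d), (11, 36, 28, n, 30, 35, b), (11, 36, 28, n, 30, 35, d), (11, 5, 3, q, 2, 26, b), (11, 5, 3, q, 2, 26, d), (11, 5, 3, q, 30, 28, b), (11, 5, 3, q, 30, 28, d), (11, 5, 3, q, 30, 35, b), (11, 5, 3, q, 30, 35, d), (35, 18, 16, q, 16, 2, m), (35, 18, 16, q, 32, 13, m), (35, 18, 16, q, 32, 34, m), (35, 18, 16, q, 35, 6, m), (35, 18, 16, q, 36, 9, m), (35, 20, 39, v, 16, 2, m), (35, 20, 39, v, 32, 13, m), (35, 20, 39, v, 32, 34, m), (35, 20, 39, v, 35, 6, m), (35, 20, 39, v, 36, 9, m)}.
π[D, C]: project onto (D, C) (10 duplicate(s) eliminated) → {(16, q), (16, v), (2, n), (2, q), (30, n), (30, q), (32, q), (32, v), (35, q), (35, v), (36, q), (36, v)}
Apply σ_{C = v}; surviving tuples: {(16, v), (32, v), (35, v), (36, v)}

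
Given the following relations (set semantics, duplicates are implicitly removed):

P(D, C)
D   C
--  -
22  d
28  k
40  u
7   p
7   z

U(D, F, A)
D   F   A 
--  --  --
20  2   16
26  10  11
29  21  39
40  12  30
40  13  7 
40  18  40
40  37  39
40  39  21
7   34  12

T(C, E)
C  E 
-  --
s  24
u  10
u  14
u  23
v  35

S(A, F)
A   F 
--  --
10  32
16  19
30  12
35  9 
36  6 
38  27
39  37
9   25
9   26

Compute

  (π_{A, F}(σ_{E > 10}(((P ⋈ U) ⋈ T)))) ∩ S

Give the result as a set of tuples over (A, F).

Joining P and U on D yields {(40, u, 12, 30), (40, u, 13, 7), (40, u, 18, 40), (40, u, 37, 39), (40, u, 39, 21), (7, p, 34, 12), (7, z, 34, 12)}.
Joining (P ⋈ U) and T on C yields {(40, u, 12, 30, 10), (40, u, 12, 30, 14), (40, u, 12, 30, 23), (40, u, 13, 7, 10), (40, u, 13, 7, 14), (40, u, 13, 7, 23), (40, u, 18, 40, 10), (40, u, 18, 40, 14), (40, u, 18, 40, 23), (40, u, 37, 39, 10), (40, u, 37, 39, 14), (40, u, 37, 39, 23), (40, u, 39, 21, 10), (40, u, 39, 21, 14), (40, u, 39, 21, 23)}.
Apply σ_{E > 10}; surviving tuples: {(40, u, 12, 30, 14), (40, u, 12, 30, 23), (40, u, 13, 7, 14), (40, u, 13, 7, 23), (40, u, 18, 40, 14), (40, u, 18, 40, 23), (40, u, 37, 39, 14), (40, u, 37, 39, 23), (40, u, 39, 21, 14), (40, u, 39, 21, 23)}
Keep only column(s) A, F (5 duplicate(s) eliminated): {(21, 39), (30, 12), (39, 37), (40, 18), (7, 13)}
Set intersection of the two operands is {(30, 12), (39, 37)}.

{(30, 12), (39, 37)}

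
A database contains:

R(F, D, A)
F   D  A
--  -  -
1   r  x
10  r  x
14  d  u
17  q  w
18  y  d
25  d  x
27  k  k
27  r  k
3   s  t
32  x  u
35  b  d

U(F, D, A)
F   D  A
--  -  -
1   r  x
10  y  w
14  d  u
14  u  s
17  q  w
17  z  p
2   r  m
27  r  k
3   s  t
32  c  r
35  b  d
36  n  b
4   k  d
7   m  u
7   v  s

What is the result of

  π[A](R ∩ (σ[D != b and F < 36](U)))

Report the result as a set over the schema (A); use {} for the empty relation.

{k, t, u, w, x}

Filtering on D != b and F < 36 leaves {(1, r, x), (10, y, w), (14, d, u), (14, u, s), (17, q, w), (17, z, p), (2, r, m), (27, r, k), (3, s, t), (32, c, r), (4, k, d), (7, m, u), (7, v, s)}.
Intersection: {(1, r, x), (10, r, x), (14, d, u), (17, q, w), (18, y, d), (25, d, x), (27, k, k), (27, r, k), (3, s, t), (32, x, u), (35, b, d)} with {(1, r, x), (10, y, w), (14, d, u), (14, u, s), (17, q, w), (17, z, p), (2, r, m), (27, r, k), (3, s, t), (32, c, r), (4, k, d), (7, m, u), (7, v, s)} → {(1, r, x), (14, d, u), (17, q, w), (27, r, k), (3, s, t)}
Keep only column(s) A: {k, t, u, w, x}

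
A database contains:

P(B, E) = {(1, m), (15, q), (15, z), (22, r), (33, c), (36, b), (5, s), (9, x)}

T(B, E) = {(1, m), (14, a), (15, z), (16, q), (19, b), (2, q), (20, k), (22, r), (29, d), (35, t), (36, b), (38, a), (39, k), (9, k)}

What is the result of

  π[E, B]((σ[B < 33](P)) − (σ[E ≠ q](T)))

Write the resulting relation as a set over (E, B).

{(q, 15), (s, 5), (x, 9)}

Filtering on B < 33 leaves {(1, m), (15, q), (15, z), (22, r), (5, s), (9, x)}.
Filtering on E ≠ q leaves {(1, m), (14, a), (15, z), (19, b), (20, k), (22, r), (29, d), (35, t), (36, b), (38, a), (39, k), (9, k)}.
Taking the difference: {(15, q), (5, s), (9, x)}
π_{E, B} gives {(q, 15), (s, 5), (x, 9)}.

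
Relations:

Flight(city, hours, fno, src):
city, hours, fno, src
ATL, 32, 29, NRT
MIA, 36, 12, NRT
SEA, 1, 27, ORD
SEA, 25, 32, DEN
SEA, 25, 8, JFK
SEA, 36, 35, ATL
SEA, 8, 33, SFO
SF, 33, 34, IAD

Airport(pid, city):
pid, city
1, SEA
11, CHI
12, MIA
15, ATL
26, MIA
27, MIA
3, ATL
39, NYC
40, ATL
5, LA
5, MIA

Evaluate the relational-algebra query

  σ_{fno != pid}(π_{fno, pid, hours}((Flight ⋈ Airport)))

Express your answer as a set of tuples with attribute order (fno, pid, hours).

{(12, 26, 36), (12, 27, 36), (12, 5, 36), (27, 1, 1), (29, 15, 32), (29, 3, 32), (29, 40, 32), (32, 1, 25), (33, 1, 8), (35, 1, 36), (8, 1, 25)}

Joining Flight and Airport on city yields {(ATL, 32, 29, NRT, 15), (ATL, 32, 29, NRT, 3), (ATL, 32, 29, NRT, 40), (MIA, 36, 12, NRT, 12), (MIA, 36, 12, NRT, 26), (MIA, 36, 12, NRT, 27), (MIA, 36, 12, NRT, 5), (SEA, 1, 27, ORD, 1), (SEA, 25, 32, DEN, 1), (SEA, 25, 8, JFK, 1), (SEA, 36, 35, ATL, 1), (SEA, 8, 33, SFO, 1)}.
π_{fno, pid, hours} gives {(12, 12, 36), (12, 26, 36), (12, 27, 36), (12, 5, 36), (27, 1, 1), (29, 15, 32), (29, 3, 32), (29, 40, 32), (32, 1, 25), (33, 1, 8), (35, 1, 36), (8, 1, 25)}.
Apply σ_{fno != pid}; surviving tuples: {(12, 26, 36), (12, 27, 36), (12, 5, 36), (27, 1, 1), (29, 15, 32), (29, 3, 32), (29, 40, 32), (32, 1, 25), (33, 1, 8), (35, 1, 36), (8, 1, 25)}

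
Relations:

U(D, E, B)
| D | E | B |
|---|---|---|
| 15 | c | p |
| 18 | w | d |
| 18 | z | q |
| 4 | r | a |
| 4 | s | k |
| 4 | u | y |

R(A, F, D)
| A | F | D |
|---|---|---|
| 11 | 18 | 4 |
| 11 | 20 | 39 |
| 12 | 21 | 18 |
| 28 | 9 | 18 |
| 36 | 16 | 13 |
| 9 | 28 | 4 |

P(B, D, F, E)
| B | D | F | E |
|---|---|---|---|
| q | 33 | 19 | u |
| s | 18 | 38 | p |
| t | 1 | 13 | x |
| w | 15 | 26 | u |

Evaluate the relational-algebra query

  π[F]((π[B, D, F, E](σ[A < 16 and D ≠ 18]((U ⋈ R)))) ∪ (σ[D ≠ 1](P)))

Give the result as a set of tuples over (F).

Natural join on D: {(18, w, d, 12, 21), (18, w, d, 28, 9), (18, z, q, 12, 21), (18, z, q, 28, 9), (4, r, a, 11, 18), (4, r, a, 9, 28), (4, s, k, 11, 18), (4, s, k, 9, 28), (4, u, y, 11, 18), (4, u, y, 9, 28)}
σ[A < 16 and D ≠ 18]: keep tuples satisfying A < 16 and D ≠ 18 → {(4, r, a, 11, 18), (4, r, a, 9, 28), (4, s, k, 11, 18), (4, s, k, 9, 28), (4, u, y, 11, 18), (4, u, y, 9, 28)}
Keep only column(s) B, D, F, E: {(a, 4, 18, r), (a, 4, 28, r), (k, 4, 18, s), (k, 4, 28, s), (y, 4, 18, u), (y, 4, 28, u)}
σ[D ≠ 1]: keep tuples satisfying D ≠ 1 → {(q, 33, 19, u), (s, 18, 38, p), (w, 15, 26, u)}
Taking the union: {(a, 4, 18, r), (a, 4, 28, r), (k, 4, 18, s), (k, 4, 28, s), (q, 33, 19, u), (s, 18, 38, p), (w, 15, 26, u), (y, 4, 18, u), (y, 4, 28, u)}
Keep only column(s) F (4 duplicate(s) eliminated): {18, 19, 26, 28, 38}

{18, 19, 26, 28, 38}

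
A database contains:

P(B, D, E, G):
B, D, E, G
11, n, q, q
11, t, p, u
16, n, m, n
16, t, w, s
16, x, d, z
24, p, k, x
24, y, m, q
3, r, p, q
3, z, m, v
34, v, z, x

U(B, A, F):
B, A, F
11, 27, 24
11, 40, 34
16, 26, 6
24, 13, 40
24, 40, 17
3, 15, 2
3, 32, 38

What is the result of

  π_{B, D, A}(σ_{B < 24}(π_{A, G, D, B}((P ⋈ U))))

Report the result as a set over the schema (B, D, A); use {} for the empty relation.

{(11, n, 27), (11, n, 40), (11, t, 27), (11, t, 40), (16, n, 26), (16, t, 26), (16, x, 26), (3, r, 15), (3, r, 32), (3, z, 15), (3, z, 32)}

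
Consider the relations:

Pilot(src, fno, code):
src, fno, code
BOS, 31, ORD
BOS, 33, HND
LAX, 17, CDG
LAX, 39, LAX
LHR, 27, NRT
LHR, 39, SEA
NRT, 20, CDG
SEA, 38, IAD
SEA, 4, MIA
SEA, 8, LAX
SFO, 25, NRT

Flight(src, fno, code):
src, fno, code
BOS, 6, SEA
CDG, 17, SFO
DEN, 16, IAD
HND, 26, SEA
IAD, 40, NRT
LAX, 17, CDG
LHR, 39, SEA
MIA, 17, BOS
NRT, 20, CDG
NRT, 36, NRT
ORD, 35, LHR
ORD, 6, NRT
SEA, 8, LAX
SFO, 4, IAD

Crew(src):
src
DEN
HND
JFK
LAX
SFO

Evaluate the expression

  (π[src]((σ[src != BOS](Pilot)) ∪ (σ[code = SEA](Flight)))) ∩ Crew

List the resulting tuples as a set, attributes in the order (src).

{HND, LAX, SFO}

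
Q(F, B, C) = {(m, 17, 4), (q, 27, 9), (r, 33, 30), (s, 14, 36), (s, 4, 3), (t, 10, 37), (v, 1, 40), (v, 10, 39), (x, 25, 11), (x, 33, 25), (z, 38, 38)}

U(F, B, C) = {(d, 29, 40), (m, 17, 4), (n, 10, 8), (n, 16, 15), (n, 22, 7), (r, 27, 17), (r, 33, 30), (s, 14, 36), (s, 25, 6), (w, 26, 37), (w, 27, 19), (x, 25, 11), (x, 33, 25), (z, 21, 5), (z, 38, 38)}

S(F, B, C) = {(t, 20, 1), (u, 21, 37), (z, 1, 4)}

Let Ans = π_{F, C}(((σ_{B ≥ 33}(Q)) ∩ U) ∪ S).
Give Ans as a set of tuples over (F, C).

{(r, 30), (t, 1), (u, 37), (x, 25), (z, 38), (z, 4)}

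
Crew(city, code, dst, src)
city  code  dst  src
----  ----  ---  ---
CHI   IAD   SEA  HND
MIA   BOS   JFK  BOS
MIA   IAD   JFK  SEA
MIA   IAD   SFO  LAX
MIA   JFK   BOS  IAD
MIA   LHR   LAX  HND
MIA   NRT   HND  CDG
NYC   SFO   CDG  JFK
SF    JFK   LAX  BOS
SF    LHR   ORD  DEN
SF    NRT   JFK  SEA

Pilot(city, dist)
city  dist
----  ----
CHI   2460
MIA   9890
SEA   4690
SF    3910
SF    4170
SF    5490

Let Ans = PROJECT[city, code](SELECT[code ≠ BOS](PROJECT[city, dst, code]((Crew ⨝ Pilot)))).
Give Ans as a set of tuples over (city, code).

{(CHI, IAD), (MIA, IAD), (MIA, JFK), (MIA, LHR), (MIA, NRT), (SF, JFK), (SF, LHR), (SF, NRT)}

Natural join on city: {(CHI, IAD, SEA, HND, 2460), (MIA, BOS, JFK, BOS, 9890), (MIA, IAD, JFK, SEA, 9890), (MIA, IAD, SFO, LAX, 9890), (MIA, JFK, BOS, IAD, 9890), (MIA, LHR, LAX, HND, 9890), (MIA, NRT, HND, CDG, 9890), (SF, JFK, LAX, BOS, 3910), (SF, JFK, LAX, BOS, 4170), (SF, JFK, LAX, BOS, 5490), (SF, LHR, ORD, DEN, 3910), (SF, LHR, ORD, DEN, 4170), (SF, LHR, ORD, DEN, 5490), (SF, NRT, JFK, SEA, 3910), (SF, NRT, JFK, SEA, 4170), (SF, NRT, JFK, SEA, 5490)}
Projecting to city, dst, code (6 duplicate(s) eliminated): {(CHI, SEA, IAD), (MIA, BOS, JFK), (MIA, HND, NRT), (MIA, JFK, BOS), (MIA, JFK, IAD), (MIA, LAX, LHR), (MIA, SFO, IAD), (SF, JFK, NRT), (SF, LAX, JFK), (SF, ORD, LHR)}
Filtering on code ≠ BOS leaves {(CHI, SEA, IAD), (MIA, BOS, JFK), (MIA, HND, NRT), (MIA, JFK, IAD), (MIA, LAX, LHR), (MIA, SFO, IAD), (SF, JFK, NRT), (SF, LAX, JFK), (SF, ORD, LHR)}.
Projecting to city, code (1 duplicate(s) eliminated): {(CHI, IAD), (MIA, IAD), (MIA, JFK), (MIA, LHR), (MIA, NRT), (SF, JFK), (SF, LHR), (SF, NRT)}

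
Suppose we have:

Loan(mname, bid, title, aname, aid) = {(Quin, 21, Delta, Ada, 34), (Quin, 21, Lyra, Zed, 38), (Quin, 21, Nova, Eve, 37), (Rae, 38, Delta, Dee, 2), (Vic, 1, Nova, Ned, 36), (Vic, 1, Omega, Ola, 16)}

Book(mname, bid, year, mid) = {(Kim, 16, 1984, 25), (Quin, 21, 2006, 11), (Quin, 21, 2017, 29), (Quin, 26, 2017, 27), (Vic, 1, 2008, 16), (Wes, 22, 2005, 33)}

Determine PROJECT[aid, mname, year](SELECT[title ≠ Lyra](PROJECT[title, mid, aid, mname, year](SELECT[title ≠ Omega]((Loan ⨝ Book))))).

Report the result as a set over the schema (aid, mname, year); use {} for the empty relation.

{(34, Quin, 2006), (34, Quin, 2017), (36, Vic, 2008), (37, Quin, 2006), (37, Quin, 2017)}

Joining Loan and Book on mname, bid yields {(Quin, 21, Delta, Ada, 34, 2006, 11), (Quin, 21, Delta, Ada, 34, 2017, 29), (Quin, 21, Lyra, Zed, 38, 2006, 11), (Quin, 21, Lyra, Zed, 38, 2017, 29), (Quin, 21, Nova, Eve, 37, 2006, 11), (Quin, 21, Nova, Eve, 37, 2017, 29), (Vic, 1, Nova, Ned, 36, 2008, 16), (Vic, 1, Omega, Ola, 16, 2008, 16)}.
Selection title ≠ Omega: {(Quin, 21, Delta, Ada, 34, 2006, 11), (Quin, 21, Delta, Ada, 34, 2017, 29), (Quin, 21, Lyra, Zed, 38, 2006, 11), (Quin, 21, Lyra, Zed, 38, 2017, 29), (Quin, 21, Nova, Eve, 37, 2006, 11), (Quin, 21, Nova, Eve, 37, 2017, 29), (Vic, 1, Nova, Ned, 36, 2008, 16)}
Keep only column(s) title, mid, aid, mname, year: {(Delta, 11, 34, Quin, 2006), (Delta, 29, 34, Quin, 2017), (Lyra, 11, 38, Quin, 2006), (Lyra, 29, 38, Quin, 2017), (Nova, 11, 37, Quin, 2006), (Nova, 16, 36, Vic, 2008), (Nova, 29, 37, Quin, 2017)}
Selection title ≠ Lyra: {(Delta, 11, 34, Quin, 2006), (Delta, 29, 34, Quin, 2017), (Nova, 11, 37, Quin, 2006), (Nova, 16, 36, Vic, 2008), (Nova, 29, 37, Quin, 2017)}
Keep only column(s) aid, mname, year: {(34, Quin, 2006), (34, Quin, 2017), (36, Vic, 2008), (37, Quin, 2006), (37, Quin, 2017)}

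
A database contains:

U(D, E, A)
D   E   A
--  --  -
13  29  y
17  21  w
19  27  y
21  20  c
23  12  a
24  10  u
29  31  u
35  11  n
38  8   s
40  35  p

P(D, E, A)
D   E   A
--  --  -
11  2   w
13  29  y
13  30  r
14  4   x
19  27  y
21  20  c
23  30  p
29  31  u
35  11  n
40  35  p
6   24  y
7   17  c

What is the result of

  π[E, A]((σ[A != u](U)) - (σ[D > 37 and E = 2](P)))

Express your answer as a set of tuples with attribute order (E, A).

{(11, n), (12, a), (20, c), (21, w), (27, y), (29, y), (35, p), (8, s)}

σ[A != u]: keep tuples satisfying A != u → {(13, 29, y), (17, 21, w), (19, 27, y), (21, 20, c), (23, 12, a), (35, 11, n), (38, 8, s), (40, 35, p)}
σ[D > 37 and E = 2]: keep tuples satisfying D > 37 and E = 2 → {}
Set difference of the two operands is {(13, 29, y), (17, 21, w), (19, 27, y), (21, 20, c), (23, 12, a), (35, 11, n), (38, 8, s), (40, 35, p)}.
π[E, A]: project onto (E, A) → {(11, n), (12, a), (20, c), (21, w), (27, y), (29, y), (35, p), (8, s)}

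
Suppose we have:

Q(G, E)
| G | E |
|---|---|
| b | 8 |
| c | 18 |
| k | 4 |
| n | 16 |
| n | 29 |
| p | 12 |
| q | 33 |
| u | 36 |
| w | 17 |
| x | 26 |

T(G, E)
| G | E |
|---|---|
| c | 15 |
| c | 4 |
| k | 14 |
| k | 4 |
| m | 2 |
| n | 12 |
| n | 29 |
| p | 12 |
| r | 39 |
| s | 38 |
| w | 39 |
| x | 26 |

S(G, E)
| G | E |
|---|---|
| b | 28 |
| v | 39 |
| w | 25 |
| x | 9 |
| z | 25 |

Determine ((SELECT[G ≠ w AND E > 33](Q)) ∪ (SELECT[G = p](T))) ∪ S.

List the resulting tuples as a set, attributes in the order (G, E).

Selection G ≠ w AND E > 33: {(u, 36)}
Selection G = p: {(p, 12)}
Set union of the two operands is {(p, 12), (u, 36)}.
Set union of the two operands is {(b, 28), (p, 12), (u, 36), (v, 39), (w, 25), (x, 9), (z, 25)}.

{(b, 28), (p, 12), (u, 36), (v, 39), (w, 25), (x, 9), (z, 25)}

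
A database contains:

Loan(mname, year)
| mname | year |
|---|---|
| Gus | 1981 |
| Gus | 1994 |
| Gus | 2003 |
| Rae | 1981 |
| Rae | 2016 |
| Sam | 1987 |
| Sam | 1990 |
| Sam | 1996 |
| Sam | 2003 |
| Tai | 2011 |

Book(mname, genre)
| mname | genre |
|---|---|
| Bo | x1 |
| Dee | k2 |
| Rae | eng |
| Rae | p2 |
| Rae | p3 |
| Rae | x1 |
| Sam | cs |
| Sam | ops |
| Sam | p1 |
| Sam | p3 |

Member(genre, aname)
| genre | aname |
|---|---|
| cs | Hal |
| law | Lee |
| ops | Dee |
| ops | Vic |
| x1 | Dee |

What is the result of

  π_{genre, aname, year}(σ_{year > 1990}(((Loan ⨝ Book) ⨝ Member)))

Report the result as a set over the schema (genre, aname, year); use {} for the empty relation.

{(cs, Hal, 1996), (cs, Hal, 2003), (ops, Dee, 1996), (ops, Dee, 2003), (ops, Vic, 1996), (ops, Vic, 2003), (x1, Dee, 2016)}

Joining Loan and Book on mname yields {(Rae, 1981, eng), (Rae, 1981, p2), (Rae, 1981, p3), (Rae, 1981, x1), (Rae, 2016, eng), (Rae, 2016, p2), (Rae, 2016, p3), (Rae, 2016, x1), (Sam, 1987, cs), (Sam, 1987, ops), (Sam, 1987, p1), (Sam, 1987, p3), (Sam, 1990, cs), (Sam, 1990, ops), (Sam, 1990, p1), (Sam, 1990, p3), (Sam, 1996, cs), (Sam, 1996, ops), (Sam, 1996, p1), (Sam, 1996, p3), (Sam, 2003, cs), (Sam, 2003, ops), (Sam, 2003, p1), (Sam, 2003, p3)}.
Joining (Loan ⨝ Book) and Member on genre yields {(Rae, 1981, x1, Dee), (Rae, 2016, x1, Dee), (Sam, 1987, cs, Hal), (Sam, 1987, ops, Dee), (Sam, 1987, ops, Vic), (Sam, 1990, cs, Hal), (Sam, 1990, ops, Dee), (Sam, 1990, ops, Vic), (Sam, 1996, cs, Hal), (Sam, 1996, ops, Dee), (Sam, 1996, ops, Vic), (Sam, 2003, cs, Hal), (Sam, 2003, ops, Dee), (Sam, 2003, ops, Vic)}.
Filtering on year > 1990 leaves {(Rae, 2016, x1, Dee), (Sam, 1996, cs, Hal), (Sam, 1996, ops, Dee), (Sam, 1996, ops, Vic), (Sam, 2003, cs, Hal), (Sam, 2003, ops, Dee), (Sam, 2003, ops, Vic)}.
π_{genre, aname, year} gives {(cs, Hal, 1996), (cs, Hal, 2003), (ops, Dee, 1996), (ops, Dee, 2003), (ops, Vic, 1996), (ops, Vic, 2003), (x1, Dee, 2016)}.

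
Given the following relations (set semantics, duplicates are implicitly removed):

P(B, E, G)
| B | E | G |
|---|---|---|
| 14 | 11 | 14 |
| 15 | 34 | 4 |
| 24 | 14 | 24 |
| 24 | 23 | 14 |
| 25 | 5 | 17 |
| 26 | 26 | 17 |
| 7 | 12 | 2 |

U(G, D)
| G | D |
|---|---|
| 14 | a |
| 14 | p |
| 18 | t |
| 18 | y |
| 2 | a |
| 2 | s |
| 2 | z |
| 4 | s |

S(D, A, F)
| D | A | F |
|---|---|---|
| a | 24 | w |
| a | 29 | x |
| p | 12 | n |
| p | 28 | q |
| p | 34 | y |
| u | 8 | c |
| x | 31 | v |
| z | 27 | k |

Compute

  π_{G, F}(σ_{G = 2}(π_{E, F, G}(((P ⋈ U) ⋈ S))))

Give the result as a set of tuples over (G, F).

Natural join on G: {(14, 11, 14, a), (14, 11, 14, p), (15, 34, 4, s), (24, 23, 14, a), (24, 23, 14, p), (7, 12, 2, a), (7, 12, 2, s), (7, 12, 2, z)}
Natural join on D: {(14, 11, 14, a, 24, w), (14, 11, 14, a, 29, x), (14, 11, 14, p, 12, n), (14, 11, 14, p, 28, q), (14, 11, 14, p, 34, y), (24, 23, 14, a, 24, w), (24, 23, 14, a, 29, x), (24, 23, 14, p, 12, n), (24, 23, 14, p, 28, q), (24, 23, 14, p, 34, y), (7, 12, 2, a, 24, w), (7, 12, 2, a, 29, x), (7, 12, 2, z, 27, k)}
Keep only column(s) E, F, G: {(11, n, 14), (11, q, 14), (11, w, 14), (11, x, 14), (11, y, 14), (12, k, 2), (12, w, 2), (12, x, 2), (23, n, 14), (23, q, 14), (23, w, 14), (23, x, 14), (23, y, 14)}
Apply σ_{G = 2}; surviving tuples: {(12, k, 2), (12, w, 2), (12, x, 2)}
Keep only column(s) G, F: {(2, k), (2, w), (2, x)}

{(2, k), (2, w), (2, x)}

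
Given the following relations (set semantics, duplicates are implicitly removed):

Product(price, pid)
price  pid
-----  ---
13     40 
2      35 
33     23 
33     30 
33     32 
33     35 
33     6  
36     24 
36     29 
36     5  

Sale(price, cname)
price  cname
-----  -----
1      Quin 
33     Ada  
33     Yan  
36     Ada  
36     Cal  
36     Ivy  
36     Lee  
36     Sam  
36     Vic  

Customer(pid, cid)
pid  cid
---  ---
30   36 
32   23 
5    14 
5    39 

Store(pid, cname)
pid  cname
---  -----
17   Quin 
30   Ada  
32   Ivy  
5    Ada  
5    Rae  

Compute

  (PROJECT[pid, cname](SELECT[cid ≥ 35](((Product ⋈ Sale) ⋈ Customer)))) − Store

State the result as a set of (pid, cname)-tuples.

{(30, Yan), (5, Cal), (5, Ivy), (5, Lee), (5, Sam), (5, Vic)}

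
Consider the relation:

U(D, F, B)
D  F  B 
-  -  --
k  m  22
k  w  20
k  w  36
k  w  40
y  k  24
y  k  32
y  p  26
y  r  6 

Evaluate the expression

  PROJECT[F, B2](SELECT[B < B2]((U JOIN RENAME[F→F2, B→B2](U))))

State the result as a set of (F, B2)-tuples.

{(k, 26), (k, 32), (m, 36), (m, 40), (p, 32), (r, 24), (r, 26), (r, 32), (w, 22), (w, 36), (w, 40)}

ρ[F→F2, B→B2]: schema becomes (D, F2, B2); tuples unchanged.
Natural join on D: {(k, m, 22, m, 22), (k, m, 22, w, 20), (k, m, 22, w, 36), (k, m, 22, w, 40), (k, w, 20, m, 22), (k, w, 20, w, 20), (k, w, 20, w, 36), (k, w, 20, w, 40), (k, w, 36, m, 22), (k, w, 36, w, 20), (k, w, 36, w, 36), (k, w, 36, w, 40), (k, w, 40, m, 22), (k, w, 40, w, 20), (k, w, 40, w, 36), (k, w, 40, w, 40), (y, k, 24, k, 24), (y, k, 24, k, 32), (y, k, 24, p, 26), (y, k, 24, r, 6), (y, k, 32, k, 24), (y, k, 32, k, 32), (y, k, 32, p, 26), (y, k, 32, r, 6), (y, p, 26, k, 24), (y, p, 26, k, 32), (y, p, 26, p, 26), (y, p, 26, r, 6), (y, r, 6, k, 24), (y, r, 6, k, 32), (y, r, 6, p, 26), (y, r, 6, r, 6)}
σ[B < B2]: keep tuples satisfying B < B2 → {(k, m, 22, w, 36), (k, m, 22, w, 40), (k, w, 20, m, 22), (k, w, 20, w, 36), (k, w, 20, w, 40), (k, w, 36, w, 40), (y, k, 24, k, 32), (y, k, 24, p, 26), (y, p, 26, k, 32), (y, r, 6, k, 24), (y, r, 6, k, 32), (y, r, 6, p, 26)}
π_{F, B2} gives {(k, 26), (k, 32), (m, 36), (m, 40), (p, 32), (r, 24), (r, 26), (r, 32), (w, 22), (w, 36), (w, 40)} (1 duplicate(s) eliminated).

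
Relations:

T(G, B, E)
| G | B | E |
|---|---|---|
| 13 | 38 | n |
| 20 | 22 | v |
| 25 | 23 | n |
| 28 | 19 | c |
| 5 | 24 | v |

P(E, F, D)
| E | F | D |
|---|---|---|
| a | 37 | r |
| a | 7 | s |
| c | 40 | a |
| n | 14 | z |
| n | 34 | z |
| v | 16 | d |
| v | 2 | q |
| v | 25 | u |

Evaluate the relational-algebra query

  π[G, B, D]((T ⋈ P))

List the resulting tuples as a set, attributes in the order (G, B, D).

{(13, 38, z), (20, 22, d), (20, 22, q), (20, 22, u), (25, 23, z), (28, 19, a), (5, 24, d), (5, 24, q), (5, 24, u)}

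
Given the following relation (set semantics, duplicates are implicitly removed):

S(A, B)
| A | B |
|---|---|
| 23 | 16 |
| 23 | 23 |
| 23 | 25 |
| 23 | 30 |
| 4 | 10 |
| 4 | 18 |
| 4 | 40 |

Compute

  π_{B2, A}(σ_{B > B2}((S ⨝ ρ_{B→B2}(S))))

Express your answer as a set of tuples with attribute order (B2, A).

{(10, 4), (16, 23), (18, 4), (23, 23), (25, 23)}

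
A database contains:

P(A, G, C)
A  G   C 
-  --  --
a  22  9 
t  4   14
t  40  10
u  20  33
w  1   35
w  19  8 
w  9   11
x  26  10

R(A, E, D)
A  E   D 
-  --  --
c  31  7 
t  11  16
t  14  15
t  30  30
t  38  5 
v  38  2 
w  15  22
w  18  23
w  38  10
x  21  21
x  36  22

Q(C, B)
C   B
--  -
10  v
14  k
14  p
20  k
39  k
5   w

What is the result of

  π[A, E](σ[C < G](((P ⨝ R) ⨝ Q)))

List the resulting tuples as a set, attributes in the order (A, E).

{(t, 11), (t, 14), (t, 30), (t, 38), (x, 21), (x, 36)}

P ⋈ R (natural join on A): {(t, 4, 14, 11, 16), (t, 4, 14, 14, 15), (t, 4, 14, 30, 30), (t, 4, 14, 38, 5), (t, 40, 10, 11, 16), (t, 40, 10, 14, 15), (t, 40, 10, 30, 30), (t, 40, 10, 38, 5), (w, 1, 35, 15, 22), (w, 1, 35, 18, 23), (w, 1, 35, 38, 10), (w, 19, 8, 15, 22), (w, 19, 8, 18, 23), (w, 19, 8, 38, 10), (w, 9, 11, 15, 22), (w, 9, 11, 18, 23), (w, 9, 11, 38, 10), (x, 26, 10, 21, 21), (x, 26, 10, 36, 22)}
(P ⨝ R) ⋈ Q (natural join on C): {(t, 4, 14, 11, 16, k), (t, 4, 14, 11, 16, p), (t, 4, 14, 14, 15, k), (t, 4, 14, 14, 15, p), (t, 4, 14, 30, 30, k), (t, 4, 14, 30, 30, p), (t, 4, 14, 38, 5, k), (t, 4, 14, 38, 5, p), (t, 40, 10, 11, 16, v), (t, 40, 10, 14, 15, v), (t, 40, 10, 30, 30, v), (t, 40, 10, 38, 5, v), (x, 26, 10, 21, 21, v), (x, 26, 10, 36, 22, v)}
Selection C < G: {(t, 40, 10, 11, 16, v), (t, 40, 10, 14, 15, v), (t, 40, 10, 30, 30, v), (t, 40, 10, 38, 5, v), (x, 26, 10, 21, 21, v), (x, 26, 10, 36, 22, v)}
Projecting to A, E: {(t, 11), (t, 14), (t, 30), (t, 38), (x, 21), (x, 36)}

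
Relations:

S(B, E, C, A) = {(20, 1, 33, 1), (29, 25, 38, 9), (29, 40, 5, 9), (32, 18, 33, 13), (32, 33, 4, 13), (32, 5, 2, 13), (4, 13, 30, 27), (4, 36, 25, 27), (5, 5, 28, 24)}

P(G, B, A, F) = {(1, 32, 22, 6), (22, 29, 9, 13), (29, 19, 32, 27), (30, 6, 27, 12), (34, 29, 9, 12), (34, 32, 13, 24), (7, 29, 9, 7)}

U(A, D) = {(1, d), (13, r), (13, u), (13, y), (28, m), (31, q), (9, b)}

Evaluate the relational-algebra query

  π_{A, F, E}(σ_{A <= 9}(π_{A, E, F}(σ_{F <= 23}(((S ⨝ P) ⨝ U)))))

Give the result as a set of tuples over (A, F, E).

Joining S and P on B, A yields {(29, 25, 38, 9, 22, 13), (29, 25, 38, 9, 34, 12), (29, 25, 38, 9, 7, 7), (29, 40, 5, 9, 22, 13), (29, 40, 5, 9, 34, 12), (29, 40, 5, 9, 7, 7), (32, 18, 33, 13, 34, 24), (32, 33, 4, 13, 34, 24), (32, 5, 2, 13, 34, 24)}.
Joining (S ⨝ P) and U on A yields {(29, 25, 38, 9, 22, 13, b), (29, 25, 38, 9, 34, 12, b), (29, 25, 38, 9, 7, 7, b), (29, 40, 5, 9, 22, 13, b), (29, 40, 5, 9, 34, 12, b), (29, 40, 5, 9, 7, 7, b), (32, 18, 33, 13, 34, 24, r), (32, 18, 33, 13, 34, 24, u), (32, 18, 33, 13, 34, 24, y), (32, 33, 4, 13, 34, 24, r), (32, 33, 4, 13, 34, 24, u), (32, 33, 4, 13, 34, 24, y), (32, 5, 2, 13, 34, 24, r), (32, 5, 2, 13, 34, 24, u), (32, 5, 2, 13, 34, 24, y)}.
Apply σ_{F <= 23}; surviving tuples: {(29, 25, 38, 9, 22, 13, b), (29, 25, 38, 9, 34, 12, b), (29, 25, 38, 9, 7, 7, b), (29, 40, 5, 9, 22, 13, b), (29, 40, 5, 9, 34, 12, b), (29, 40, 5, 9, 7, 7, b)}
Projecting to A, E, F: {(9, 25, 12), (9, 25, 13), (9, 25, 7), (9, 40, 12), (9, 40, 13), (9, 40, 7)}
Apply σ_{A <= 9}; surviving tuples: {(9, 25, 12), (9, 25, 13), (9, 25, 7), (9, 40, 12), (9, 40, 13), (9, 40, 7)}
Projecting to A, F, E: {(9, 12, 25), (9, 12, 40), (9, 13, 25), (9, 13, 40), (9, 7, 25), (9, 7, 40)}

{(9, 12, 25), (9, 12, 40), (9, 13, 25), (9, 13, 40), (9, 7, 25), (9, 7, 40)}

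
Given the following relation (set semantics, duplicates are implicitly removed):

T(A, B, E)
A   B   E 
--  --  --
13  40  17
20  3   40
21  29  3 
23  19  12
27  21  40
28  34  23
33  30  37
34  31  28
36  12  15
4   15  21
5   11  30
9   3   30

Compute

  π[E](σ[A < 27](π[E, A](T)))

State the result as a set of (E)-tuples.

{12, 17, 21, 3, 30, 40}

π_{E, A} gives {(12, 23), (15, 36), (17, 13), (21, 4), (23, 28), (28, 34), (3, 21), (30, 5), (30, 9), (37, 33), (40, 20), (40, 27)}.
Apply σ_{A < 27}; surviving tuples: {(12, 23), (17, 13), (21, 4), (3, 21), (30, 5), (30, 9), (40, 20)}
π_{E} gives {12, 17, 21, 3, 30, 40} (1 duplicate(s) eliminated).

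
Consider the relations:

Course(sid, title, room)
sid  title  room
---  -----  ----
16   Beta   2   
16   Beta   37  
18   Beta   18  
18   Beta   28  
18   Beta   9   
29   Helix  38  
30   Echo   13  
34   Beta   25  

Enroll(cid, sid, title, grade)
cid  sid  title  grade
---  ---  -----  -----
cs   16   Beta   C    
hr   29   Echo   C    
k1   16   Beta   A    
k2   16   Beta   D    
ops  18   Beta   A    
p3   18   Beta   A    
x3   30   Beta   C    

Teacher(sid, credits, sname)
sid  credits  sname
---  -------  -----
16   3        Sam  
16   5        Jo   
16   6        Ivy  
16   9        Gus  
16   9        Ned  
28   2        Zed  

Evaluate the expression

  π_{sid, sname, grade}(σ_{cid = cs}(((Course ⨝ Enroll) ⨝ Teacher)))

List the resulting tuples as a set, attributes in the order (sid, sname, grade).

Natural join on sid, title: {(16, Beta, 2, cs, C), (16, Beta, 2, k1, A), (16, Beta, 2, k2, D), (16, Beta, 37, cs, C), (16, Beta, 37, k1, A), (16, Beta, 37, k2, D), (18, Beta, 18, ops, A), (18, Beta, 18, p3, A), (18, Beta, 28, ops, A), (18, Beta, 28, p3, A), (18, Beta, 9, ops, A), (18, Beta, 9, p3, A)}
Natural join on sid: {(16, Beta, 2, cs, C, 3, Sam), (16, Beta, 2, cs, C, 5, Jo), (16, Beta, 2, cs, C, 6, Ivy), (16, Beta, 2, cs, C, 9, Gus), (16, Beta, 2, cs, C, 9, Ned), (16, Beta, 2, k1, A, 3, Sam), (16, Beta, 2, k1, A, 5, Jo), (16, Beta, 2, k1, A, 6, Ivy), (16, Beta, 2, k1, A, 9, Gus), (16, Beta, 2, k1, A, 9, Ned), (16, Beta, 2, k2, D, 3, Sam), (16, Beta, 2, k2, D, 5, Jo), (16, Beta, 2, k2, D, 6, Ivy), (16, Beta, 2, k2, D, 9, Gus), (16, Beta, 2, k2, D, 9, Ned), (16, Beta, 37, cs, C, 3, Sam), (16, Beta, 37, cs, C, 5, Jo), (16, Beta, 37, cs, C, 6, Ivy), (16, Beta, 37, cs, C, 9, Gus), (16, Beta, 37, cs, C, 9, Ned), (16, Beta, 37, k1, A, 3, Sam), (16, Beta, 37, k1, A, 5, Jo), (16, Beta, 37, k1, A, 6, Ivy), (16, Beta, 37, k1, A, 9, Gus), (16, Beta, 37, k1, A, 9, Ned), (16, Beta, 37, k2, D, 3, Sam), (16, Beta, 37, k2, D, 5, Jo), (16, Beta, 37, k2, D, 6, Ivy), (16, Beta, 37, k2, D, 9, Gus), (16, Beta, 37, k2, D, 9, Ned)}
Apply σ_{cid = cs}; surviving tuples: {(16, Beta, 2, cs, C, 3, Sam), (16, Beta, 2, cs, C, 5, Jo), (16, Beta, 2, cs, C, 6, Ivy), (16, Beta, 2, cs, C, 9, Gus), (16, Beta, 2, cs, C, 9, Ned), (16, Beta, 37, cs, C, 3, Sam), (16, Beta, 37, cs, C, 5, Jo), (16, Beta, 37, cs, C, 6, Ivy), (16, Beta, 37, cs, C, 9, Gus), (16, Beta, 37, cs, C, 9, Ned)}
Keep only column(s) sid, sname, grade (5 duplicate(s) eliminated): {(16, Gus, C), (16, Ivy, C), (16, Jo, C), (16, Ned, C), (16, Sam, C)}

{(16, Gus, C), (16, Ivy, C), (16, Jo, C), (16, Ned, C), (16, Sam, C)}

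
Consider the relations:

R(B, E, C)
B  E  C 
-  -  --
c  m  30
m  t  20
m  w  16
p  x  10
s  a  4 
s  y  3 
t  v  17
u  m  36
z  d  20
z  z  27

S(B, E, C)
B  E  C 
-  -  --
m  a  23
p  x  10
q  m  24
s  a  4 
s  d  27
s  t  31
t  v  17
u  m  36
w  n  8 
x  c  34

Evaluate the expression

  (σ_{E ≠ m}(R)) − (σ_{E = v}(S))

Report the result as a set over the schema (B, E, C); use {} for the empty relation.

Filtering on E ≠ m leaves {(m, t, 20), (m, w, 16), (p, x, 10), (s, a, 4), (s, y, 3), (t, v, 17), (z, d, 20), (z, z, 27)}.
Filtering on E = v leaves {(t, v, 17)}.
Set difference of the two operands is {(m, t, 20), (m, w, 16), (p, x, 10), (s, a, 4), (s, y, 3), (z, d, 20), (z, z, 27)}.

{(m, t, 20), (m, w, 16), (p, x, 10), (s, a, 4), (s, y, 3), (z, d, 20), (z, z, 27)}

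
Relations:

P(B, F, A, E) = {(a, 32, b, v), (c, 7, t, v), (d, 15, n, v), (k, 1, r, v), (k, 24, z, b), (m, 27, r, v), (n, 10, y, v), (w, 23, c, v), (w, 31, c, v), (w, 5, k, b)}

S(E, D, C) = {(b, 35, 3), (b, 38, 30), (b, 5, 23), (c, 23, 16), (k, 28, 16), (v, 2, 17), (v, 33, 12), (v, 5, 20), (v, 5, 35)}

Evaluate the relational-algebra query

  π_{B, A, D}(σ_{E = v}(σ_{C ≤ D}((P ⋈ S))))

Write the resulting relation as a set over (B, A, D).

{(a, b, 33), (c, t, 33), (d, n, 33), (k, r, 33), (m, r, 33), (n, y, 33), (w, c, 33)}

Natural join on E: {(a, 32, b, v, 2, 17), (a, 32, b, v, 33, 12), (a, 32, b, v, 5, 20), (a, 32, b, v, 5, 35), (c, 7, t, v, 2, 17), (c, 7, t, v, 33, 12), (c, 7, t, v, 5, 20), (c, 7, t, v, 5, 35), (d, 15, n, v, 2, 17), (d, 15, n, v, 33, 12), (d, 15, n, v, 5, 20), (d, 15, n, v, 5, 35), (k, 1, r, v, 2, 17), (k, 1, r, v, 33, 12), (k, 1, r, v, 5, 20), (k, 1, r, v, 5, 35), (k, 24, z, b, 35, 3), (k, 24, z, b, 38, 30), (k, 24, z, b, 5, 23), (m, 27, r, v, 2, 17), (m, 27, r, v, 33, 12), (m, 27, r, v, 5, 20), (m, 27, r, v, 5, 35), (n, 10, y, v, 2, 17), (n, 10, y, v, 33, 12), (n, 10, y, v, 5, 20), (n, 10, y, v, 5, 35), (w, 23, c, v, 2, 17), (w, 23, c, v, 33, 12), (w, 23, c, v, 5, 20), (w, 23, c, v, 5, 35), (w, 31, c, v, 2, 17), (w, 31, c, v, 33, 12), (w, 31, c, v, 5, 20), (w, 31, c, v, 5, 35), (w, 5, k, b, 35, 3), (w, 5, k, b, 38, 30), (w, 5, k, b, 5, 23)}
σ[C ≤ D]: keep tuples satisfying C ≤ D → {(a, 32, b, v, 33, 12), (c, 7, t, v, 33, 12), (d, 15, n, v, 33, 12), (k, 1, r, v, 33, 12), (k, 24, z, b, 35, 3), (k, 24, z, b, 38, 30), (m, 27, r, v, 33, 12), (n, 10, y, v, 33, 12), (w, 23, c, v, 33, 12), (w, 31, c, v, 33, 12), (w, 5, k, b, 35, 3), (w, 5, k, b, 38, 30)}
σ[E = v]: keep tuples satisfying E = v → {(a, 32, b, v, 33, 12), (c, 7, t, v, 33, 12), (d, 15, n, v, 33, 12), (k, 1, r, v, 33, 12), (m, 27, r, v, 33, 12), (n, 10, y, v, 33, 12), (w, 23, c, v, 33, 12), (w, 31, c, v, 33, 12)}
Keep only column(s) B, A, D (1 duplicate(s) eliminated): {(a, b, 33), (c, t, 33), (d, n, 33), (k, r, 33), (m, r, 33), (n, y, 33), (w, c, 33)}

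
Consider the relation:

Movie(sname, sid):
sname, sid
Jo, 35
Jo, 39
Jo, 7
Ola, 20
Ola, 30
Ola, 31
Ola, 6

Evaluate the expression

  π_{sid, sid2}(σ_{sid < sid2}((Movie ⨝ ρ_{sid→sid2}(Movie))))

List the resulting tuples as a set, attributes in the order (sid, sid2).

{(20, 30), (20, 31), (30, 31), (35, 39), (6, 20), (6, 30), (6, 31), (7, 35), (7, 39)}

ρ[sid→sid2]: schema becomes (sname, sid2); tuples unchanged.
Joining Movie and ρ_{sid→sid2}(Movie) on sname yields {(Jo, 35, 35), (Jo, 35, 39), (Jo, 35, 7), (Jo, 39, 35), (Jo, 39, 39), (Jo, 39, 7), (Jo, 7, 35), (Jo, 7, 39), (Jo, 7, 7), (Ola, 20, 20), (Ola, 20, 30), (Ola, 20, 31), (Ola, 20, 6), (Ola, 30, 20), (Ola, 30, 30), (Ola, 30, 31), (Ola, 30, 6), (Ola, 31, 20), (Ola, 31, 30), (Ola, 31, 31), (Ola, 31, 6), (Ola, 6, 20), (Ola, 6, 30), (Ola, 6, 31), (Ola, 6, 6)}.
Selection sid < sid2: {(Jo, 35, 39), (Jo, 7, 35), (Jo, 7, 39), (Ola, 20, 30), (Ola, 20, 31), (Ola, 30, 31), (Ola, 6, 20), (Ola, 6, 30), (Ola, 6, 31)}
Keep only column(s) sid, sid2: {(20, 30), (20, 31), (30, 31), (35, 39), (6, 20), (6, 30), (6, 31), (7, 35), (7, 39)}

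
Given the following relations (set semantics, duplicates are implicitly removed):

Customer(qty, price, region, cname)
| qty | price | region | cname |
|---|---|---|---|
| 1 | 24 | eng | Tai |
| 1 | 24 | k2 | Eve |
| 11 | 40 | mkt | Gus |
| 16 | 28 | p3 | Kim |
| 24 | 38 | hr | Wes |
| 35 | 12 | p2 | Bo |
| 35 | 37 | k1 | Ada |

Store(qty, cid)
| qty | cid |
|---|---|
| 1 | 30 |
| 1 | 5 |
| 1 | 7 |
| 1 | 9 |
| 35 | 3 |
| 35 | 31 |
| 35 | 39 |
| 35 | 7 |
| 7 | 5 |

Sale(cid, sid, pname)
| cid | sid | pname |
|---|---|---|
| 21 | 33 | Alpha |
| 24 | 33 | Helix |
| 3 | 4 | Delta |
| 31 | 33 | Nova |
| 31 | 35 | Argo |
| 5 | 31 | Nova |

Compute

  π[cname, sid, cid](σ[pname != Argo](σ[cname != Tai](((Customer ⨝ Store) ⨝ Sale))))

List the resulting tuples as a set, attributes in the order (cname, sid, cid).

Joining Customer and Store on qty yields {(1, 24, eng, Tai, 30), (1, 24, eng, Tai, 5), (1, 24, eng, Tai, 7), (1, 24, eng, Tai, 9), (1, 24, k2, Eve, 30), (1, 24, k2, Eve, 5), (1, 24, k2, Eve, 7), (1, 24, k2, Eve, 9), (35, 12, p2, Bo, 3), (35, 12, p2, Bo, 31), (35, 12, p2, Bo, 39), (35, 12, p2, Bo, 7), (35, 37, k1, Ada, 3), (35, 37, k1, Ada, 31), (35, 37, k1, Ada, 39), (35, 37, k1, Ada, 7)}.
Joining (Customer ⨝ Store) and Sale on cid yields {(1, 24, eng, Tai, 5, 31, Nova), (1, 24, k2, Eve, 5, 31, Nova), (35, 12, p2, Bo, 3, 4, Delta), (35, 12, p2, Bo, 31, 33, Nova), (35, 12, p2, Bo, 31, 35, Argo), (35, 37, k1, Ada, 3, 4, Delta), (35, 37, k1, Ada, 31, 33, Nova), (35, 37, k1, Ada, 31, 35, Argo)}.
σ[cname != Tai]: keep tuples satisfying cname != Tai → {(1, 24, k2, Eve, 5, 31, Nova), (35, 12, p2, Bo, 3, 4, Delta), (35, 12, p2, Bo, 31, 33, Nova), (35, 12, p2, Bo, 31, 35, Argo), (35, 37, k1, Ada, 3, 4, Delta), (35, 37, k1, Ada, 31, 33, Nova), (35, 37, k1, Ada, 31, 35, Argo)}
σ[pname != Argo]: keep tuples satisfying pname != Argo → {(1, 24, k2, Eve, 5, 31, Nova), (35, 12, p2, Bo, 3, 4, Delta), (35, 12, p2, Bo, 31, 33, Nova), (35, 37, k1, Ada, 3, 4, Delta), (35, 37, k1, Ada, 31, 33, Nova)}
Keep only column(s) cname, sid, cid: {(Ada, 33, 31), (Ada, 4, 3), (Bo, 33, 31), (Bo, 4, 3), (Eve, 31, 5)}

{(Ada, 33, 31), (Ada, 4, 3), (Bo, 33, 31), (Bo, 4, 3), (Eve, 31, 5)}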